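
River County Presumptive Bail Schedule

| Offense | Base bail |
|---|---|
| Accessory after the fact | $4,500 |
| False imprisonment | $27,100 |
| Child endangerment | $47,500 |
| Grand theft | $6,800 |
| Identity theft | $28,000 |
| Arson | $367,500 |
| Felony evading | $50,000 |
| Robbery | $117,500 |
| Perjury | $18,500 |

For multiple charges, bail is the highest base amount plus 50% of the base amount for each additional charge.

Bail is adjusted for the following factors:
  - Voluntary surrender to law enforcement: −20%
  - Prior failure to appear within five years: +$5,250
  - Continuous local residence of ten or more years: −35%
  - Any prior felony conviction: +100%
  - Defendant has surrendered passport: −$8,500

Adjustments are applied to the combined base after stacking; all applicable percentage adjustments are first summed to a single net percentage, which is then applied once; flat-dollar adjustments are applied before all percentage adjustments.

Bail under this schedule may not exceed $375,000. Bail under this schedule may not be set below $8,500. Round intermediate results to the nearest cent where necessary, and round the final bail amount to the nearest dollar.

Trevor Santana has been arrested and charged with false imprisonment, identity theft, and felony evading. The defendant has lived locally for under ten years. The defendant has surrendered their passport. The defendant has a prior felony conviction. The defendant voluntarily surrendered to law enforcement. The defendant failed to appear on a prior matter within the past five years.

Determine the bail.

Base amounts from the schedule: false imprisonment $27,100; identity theft $28,000; felony evading $50,000.
Stacking rule: highest base plus 50% of each additional charge. Highest is felony evading at $50,000. Additional: $27,100 × 50% = $13,550; $28,000 × 50% = $14,000. Combined base = $50,000 + $27,550 = $77,550.
Prior failure to appear within five years (+$5,250 flat): $77,550 + $5,250 = $82,800.
Defendant has surrendered passport (−$8,500 flat): $82,800 − $8,500 = $74,300.
Net percentage adjustment: −20% +100% = +80%. $74,300 × 1.8 = $133,740.
$133,740 is within the $375,000 maximum.
$133,740 is at or above the $8,500 minimum.

$133,740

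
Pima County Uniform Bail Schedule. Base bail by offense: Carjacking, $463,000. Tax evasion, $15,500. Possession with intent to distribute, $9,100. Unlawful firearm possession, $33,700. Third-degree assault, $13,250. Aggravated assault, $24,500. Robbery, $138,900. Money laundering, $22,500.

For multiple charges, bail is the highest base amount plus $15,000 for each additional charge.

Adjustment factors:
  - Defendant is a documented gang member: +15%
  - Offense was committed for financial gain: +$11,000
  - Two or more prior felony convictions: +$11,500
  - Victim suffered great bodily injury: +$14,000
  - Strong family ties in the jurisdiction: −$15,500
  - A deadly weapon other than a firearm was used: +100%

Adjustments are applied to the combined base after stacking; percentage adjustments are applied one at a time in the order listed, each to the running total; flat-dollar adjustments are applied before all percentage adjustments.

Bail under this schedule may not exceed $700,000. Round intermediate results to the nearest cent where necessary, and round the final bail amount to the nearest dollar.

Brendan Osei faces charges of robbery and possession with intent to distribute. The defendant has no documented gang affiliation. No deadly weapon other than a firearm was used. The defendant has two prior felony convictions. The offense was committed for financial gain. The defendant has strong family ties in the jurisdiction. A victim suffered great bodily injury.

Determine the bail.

$174,900

Base amounts from the schedule: robbery $138,900; possession with intent to distribute $9,100.
Stacking rule: highest base plus $15,000 per additional charge. Highest is robbery at $138,900; 1 additional charge → +$15,000. Combined base = $153,900.
Offense was committed for financial gain (+$11,000 flat): $153,900 + $11,000 = $164,900.
Two or more prior felony convictions (+$11,500 flat): $164,900 + $11,500 = $176,400.
Victim suffered great bodily injury (+$14,000 flat): $176,400 + $14,000 = $190,400.
Strong family ties in the jurisdiction (−$15,500 flat): $190,400 − $15,500 = $174,900.
$174,900 is within the $700,000 maximum.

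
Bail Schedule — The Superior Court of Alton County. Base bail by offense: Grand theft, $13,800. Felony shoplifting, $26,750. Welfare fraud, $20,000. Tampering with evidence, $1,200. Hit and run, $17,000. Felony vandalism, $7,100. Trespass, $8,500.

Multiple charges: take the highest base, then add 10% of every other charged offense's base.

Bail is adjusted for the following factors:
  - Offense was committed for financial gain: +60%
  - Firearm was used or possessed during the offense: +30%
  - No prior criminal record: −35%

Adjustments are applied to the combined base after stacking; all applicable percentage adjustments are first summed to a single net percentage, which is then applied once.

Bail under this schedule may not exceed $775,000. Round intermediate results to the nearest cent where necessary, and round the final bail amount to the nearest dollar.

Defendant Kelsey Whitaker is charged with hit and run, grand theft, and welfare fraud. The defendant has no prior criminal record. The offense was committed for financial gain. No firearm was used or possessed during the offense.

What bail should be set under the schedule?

Base amounts from the schedule: hit and run $17,000; grand theft $13,800; welfare fraud $20,000.
Stacking rule: highest base plus 10% of each additional charge. Highest is welfare fraud at $20,000. Additional: $17,000 × 10% = $1,700; $13,800 × 10% = $1,380. Combined base = $20,000 + $3,080 = $23,080.
Net percentage adjustment: +60% −35% = +25%. $23,080 × 1.25 = $28,850.
$28,850 is within the $775,000 maximum.

$28,850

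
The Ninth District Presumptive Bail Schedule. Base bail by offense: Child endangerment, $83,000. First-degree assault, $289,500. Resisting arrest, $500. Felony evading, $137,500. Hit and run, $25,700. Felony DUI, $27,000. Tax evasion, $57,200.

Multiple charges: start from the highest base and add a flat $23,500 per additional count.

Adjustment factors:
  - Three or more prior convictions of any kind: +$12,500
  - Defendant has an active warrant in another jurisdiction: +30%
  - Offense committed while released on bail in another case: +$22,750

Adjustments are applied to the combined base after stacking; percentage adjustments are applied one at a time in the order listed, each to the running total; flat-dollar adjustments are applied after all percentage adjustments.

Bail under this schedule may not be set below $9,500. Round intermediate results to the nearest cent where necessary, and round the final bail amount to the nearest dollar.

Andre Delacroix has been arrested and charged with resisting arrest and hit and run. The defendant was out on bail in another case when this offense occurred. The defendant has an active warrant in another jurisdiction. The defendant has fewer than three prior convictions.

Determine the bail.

$86,710

Base amounts from the schedule: resisting arrest $500; hit and run $25,700.
Stacking rule: highest base plus $23,500 per additional charge. Highest is hit and run at $25,700; 1 additional charge → +$23,500. Combined base = $49,200.
Defendant has an active warrant in another jurisdiction (+30%): $49,200 × 1.3 = $63,960.
Offense committed while released on bail in another case (+$22,750 flat): $63,960 + $22,750 = $86,710.
$86,710 is at or above the $9,500 minimum.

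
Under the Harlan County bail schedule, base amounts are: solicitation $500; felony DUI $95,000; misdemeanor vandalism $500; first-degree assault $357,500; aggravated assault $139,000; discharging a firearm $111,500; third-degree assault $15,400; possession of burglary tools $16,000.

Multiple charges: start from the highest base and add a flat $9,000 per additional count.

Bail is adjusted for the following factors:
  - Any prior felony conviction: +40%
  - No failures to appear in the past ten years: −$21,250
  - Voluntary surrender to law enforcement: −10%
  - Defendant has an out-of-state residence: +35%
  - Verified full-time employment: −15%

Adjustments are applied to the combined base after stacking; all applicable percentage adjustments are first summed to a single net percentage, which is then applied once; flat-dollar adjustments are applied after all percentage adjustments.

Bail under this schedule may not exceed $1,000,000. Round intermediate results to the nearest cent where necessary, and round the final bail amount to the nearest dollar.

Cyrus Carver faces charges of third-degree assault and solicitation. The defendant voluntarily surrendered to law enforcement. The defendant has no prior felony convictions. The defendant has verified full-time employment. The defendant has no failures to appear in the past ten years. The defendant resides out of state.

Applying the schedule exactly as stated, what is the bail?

$5,590

Base amounts from the schedule: third-degree assault $15,400; solicitation $500.
Stacking rule: highest base plus $9,000 per additional charge. Highest is third-degree assault at $15,400; 1 additional charge → +$9,000. Combined base = $24,400.
Net percentage adjustment: −10% +35% −15% = +10%. $24,400 × 1.1 = $26,840.
No failures to appear in the past ten years (−$21,250 flat): $26,840 − $21,250 = $5,590.
$5,590 is within the $1,000,000 maximum.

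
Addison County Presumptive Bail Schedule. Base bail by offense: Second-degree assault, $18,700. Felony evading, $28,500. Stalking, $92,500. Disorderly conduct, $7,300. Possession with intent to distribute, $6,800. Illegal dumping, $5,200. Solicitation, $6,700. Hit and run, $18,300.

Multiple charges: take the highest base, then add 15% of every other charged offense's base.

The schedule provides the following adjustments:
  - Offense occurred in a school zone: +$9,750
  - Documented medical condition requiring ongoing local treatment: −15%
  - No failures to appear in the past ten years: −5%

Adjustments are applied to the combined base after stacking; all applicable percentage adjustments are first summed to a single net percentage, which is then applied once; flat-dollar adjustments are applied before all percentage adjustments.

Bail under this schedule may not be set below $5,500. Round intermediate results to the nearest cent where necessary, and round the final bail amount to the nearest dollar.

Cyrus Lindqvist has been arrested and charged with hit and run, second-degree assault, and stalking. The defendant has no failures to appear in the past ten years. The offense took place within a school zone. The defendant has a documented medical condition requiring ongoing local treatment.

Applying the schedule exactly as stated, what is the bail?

Base amounts from the schedule: hit and run $18,300; second-degree assault $18,700; stalking $92,500.
Stacking rule: highest base plus 15% of each additional charge. Highest is stalking at $92,500. Additional: $18,300 × 15% = $2,745; $18,700 × 15% = $2,805. Combined base = $92,500 + $5,550 = $98,050.
Offense occurred in a school zone (+$9,750 flat): $98,050 + $9,750 = $107,800.
Net percentage adjustment: −15% −5% = −20%. $107,800 × 0.8 = $86,240.
$86,240 is at or above the $5,500 minimum.

$86,240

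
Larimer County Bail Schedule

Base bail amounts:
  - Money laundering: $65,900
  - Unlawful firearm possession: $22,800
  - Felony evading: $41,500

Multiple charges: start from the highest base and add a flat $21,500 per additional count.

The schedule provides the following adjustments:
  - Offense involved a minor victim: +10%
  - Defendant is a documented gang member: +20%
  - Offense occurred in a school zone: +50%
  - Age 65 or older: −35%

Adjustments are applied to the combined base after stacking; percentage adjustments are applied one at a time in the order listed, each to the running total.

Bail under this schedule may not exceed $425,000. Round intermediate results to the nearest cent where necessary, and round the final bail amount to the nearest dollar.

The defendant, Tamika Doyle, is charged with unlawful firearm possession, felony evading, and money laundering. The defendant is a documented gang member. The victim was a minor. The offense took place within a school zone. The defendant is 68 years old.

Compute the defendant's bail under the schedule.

Base amounts from the schedule: unlawful firearm possession $22,800; felony evading $41,500; money laundering $65,900.
Stacking rule: highest base plus $21,500 per additional charge. Highest is money laundering at $65,900; 2 additional charges → +$43,000. Combined base = $108,900.
Offense involved a minor victim (+10%): $108,900 × 1.1 = $119,790.
Defendant is a documented gang member (+20%): $119,790 × 1.2 = $143,748.
Offense occurred in a school zone (+50%): $143,748 × 1.5 = $215,622.
Age 65 or older (−35%): $215,622 × 0.65 = $140,154.30.
$140,154.30 is within the $425,000 maximum.
Rounded to the nearest dollar: $140,154.

$140,154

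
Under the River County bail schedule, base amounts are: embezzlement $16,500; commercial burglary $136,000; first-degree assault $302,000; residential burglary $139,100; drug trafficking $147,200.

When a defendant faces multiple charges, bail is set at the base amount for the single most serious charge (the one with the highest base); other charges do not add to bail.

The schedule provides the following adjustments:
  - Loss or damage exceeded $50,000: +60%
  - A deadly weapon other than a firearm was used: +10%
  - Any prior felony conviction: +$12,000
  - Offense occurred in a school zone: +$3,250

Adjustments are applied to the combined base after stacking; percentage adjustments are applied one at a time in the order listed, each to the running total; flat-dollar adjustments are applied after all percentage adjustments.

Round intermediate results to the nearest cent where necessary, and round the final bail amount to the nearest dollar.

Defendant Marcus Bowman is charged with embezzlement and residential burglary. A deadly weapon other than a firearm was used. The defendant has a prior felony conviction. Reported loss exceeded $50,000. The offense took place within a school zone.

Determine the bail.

Base amounts from the schedule: embezzlement $16,500; residential burglary $139,100.
Stacking rule: use the highest base only. Highest is residential burglary at $139,100. Combined base = $139,100.
Loss or damage exceeded $50,000 (+60%): $139,100 × 1.6 = $222,560.
A deadly weapon other than a firearm was used (+10%): $222,560 × 1.1 = $244,816.
Any prior felony conviction (+$12,000 flat): $244,816 + $12,000 = $256,816.
Offense occurred in a school zone (+$3,250 flat): $256,816 + $3,250 = $260,066.

$260,066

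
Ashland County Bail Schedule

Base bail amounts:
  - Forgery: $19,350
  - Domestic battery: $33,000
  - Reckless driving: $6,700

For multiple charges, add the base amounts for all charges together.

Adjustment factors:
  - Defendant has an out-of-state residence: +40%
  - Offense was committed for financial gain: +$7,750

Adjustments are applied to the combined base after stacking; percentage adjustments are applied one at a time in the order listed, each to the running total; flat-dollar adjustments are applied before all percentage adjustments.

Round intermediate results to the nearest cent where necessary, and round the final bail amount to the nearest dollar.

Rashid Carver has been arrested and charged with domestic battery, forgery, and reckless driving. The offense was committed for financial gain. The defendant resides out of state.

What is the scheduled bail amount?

Base amounts from the schedule: domestic battery $33,000; forgery $19,350; reckless driving $6,700.
Stacking rule: sum of all bases. $33,000 + $19,350 + $6,700 = $59,050.
Offense was committed for financial gain (+$7,750 flat): $59,050 + $7,750 = $66,800.
Defendant has an out-of-state residence (+40%): $66,800 × 1.4 = $93,520.

$93,520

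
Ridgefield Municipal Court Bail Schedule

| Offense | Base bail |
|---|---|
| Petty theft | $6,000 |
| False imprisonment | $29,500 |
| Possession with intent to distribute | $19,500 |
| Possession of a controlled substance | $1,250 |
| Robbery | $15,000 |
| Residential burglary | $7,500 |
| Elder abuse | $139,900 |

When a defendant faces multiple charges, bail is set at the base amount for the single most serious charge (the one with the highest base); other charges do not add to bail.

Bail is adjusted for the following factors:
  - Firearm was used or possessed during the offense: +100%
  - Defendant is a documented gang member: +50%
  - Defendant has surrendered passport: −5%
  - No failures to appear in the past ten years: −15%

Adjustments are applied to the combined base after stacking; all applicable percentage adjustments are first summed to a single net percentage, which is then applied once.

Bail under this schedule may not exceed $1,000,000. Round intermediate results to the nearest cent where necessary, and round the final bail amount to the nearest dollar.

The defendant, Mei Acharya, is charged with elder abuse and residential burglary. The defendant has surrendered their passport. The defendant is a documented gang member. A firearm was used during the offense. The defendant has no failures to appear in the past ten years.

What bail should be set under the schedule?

Base amounts from the schedule: elder abuse $139,900; residential burglary $7,500.
Stacking rule: use the highest base only. Highest is elder abuse at $139,900. Combined base = $139,900.
Net percentage adjustment: +100% +50% −5% −15% = +130%. $139,900 × 2.3 = $321,770.
$321,770 is within the $1,000,000 maximum.

$321,770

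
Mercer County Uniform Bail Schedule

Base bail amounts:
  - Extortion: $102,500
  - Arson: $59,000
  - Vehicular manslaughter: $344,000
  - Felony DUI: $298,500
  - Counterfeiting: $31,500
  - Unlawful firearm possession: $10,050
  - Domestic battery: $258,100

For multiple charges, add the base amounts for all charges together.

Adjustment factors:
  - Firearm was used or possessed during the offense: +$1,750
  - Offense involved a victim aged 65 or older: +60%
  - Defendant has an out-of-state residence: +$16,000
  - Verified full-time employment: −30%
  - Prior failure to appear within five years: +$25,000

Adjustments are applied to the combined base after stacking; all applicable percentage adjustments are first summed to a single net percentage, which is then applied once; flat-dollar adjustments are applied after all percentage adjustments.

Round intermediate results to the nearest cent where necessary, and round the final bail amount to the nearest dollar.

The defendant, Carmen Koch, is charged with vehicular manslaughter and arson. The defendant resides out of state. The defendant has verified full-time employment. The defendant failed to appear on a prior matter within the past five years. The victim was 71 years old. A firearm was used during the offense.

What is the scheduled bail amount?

$566,650

Base amounts from the schedule: vehicular manslaughter $344,000; arson $59,000.
Stacking rule: sum of all bases. $344,000 + $59,000 = $403,000.
Net percentage adjustment: +60% −30% = +30%. $403,000 × 1.3 = $523,900.
Firearm was used or possessed during the offense (+$1,750 flat): $523,900 + $1,750 = $525,650.
Defendant has an out-of-state residence (+$16,000 flat): $525,650 + $16,000 = $541,650.
Prior failure to appear within five years (+$25,000 flat): $541,650 + $25,000 = $566,650.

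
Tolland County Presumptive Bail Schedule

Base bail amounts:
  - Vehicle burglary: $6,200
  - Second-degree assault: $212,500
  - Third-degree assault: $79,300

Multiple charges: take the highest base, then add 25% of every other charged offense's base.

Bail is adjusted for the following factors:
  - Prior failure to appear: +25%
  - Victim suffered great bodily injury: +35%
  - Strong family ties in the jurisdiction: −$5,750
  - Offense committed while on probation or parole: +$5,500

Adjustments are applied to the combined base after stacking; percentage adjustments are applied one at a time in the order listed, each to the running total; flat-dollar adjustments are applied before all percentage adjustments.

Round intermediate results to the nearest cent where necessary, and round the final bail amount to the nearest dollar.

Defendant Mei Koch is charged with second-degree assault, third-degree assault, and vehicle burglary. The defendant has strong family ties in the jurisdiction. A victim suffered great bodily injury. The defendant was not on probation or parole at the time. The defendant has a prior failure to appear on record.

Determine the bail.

$384,961

Base amounts from the schedule: second-degree assault $212,500; third-degree assault $79,300; vehicle burglary $6,200.
Stacking rule: highest base plus 25% of each additional charge. Highest is second-degree assault at $212,500. Additional: $79,300 × 25% = $19,825; $6,200 × 25% = $1,550. Combined base = $212,500 + $21,375 = $233,875.
Strong family ties in the jurisdiction (−$5,750 flat): $233,875 − $5,750 = $228,125.
Prior failure to appear (+25%): $228,125 × 1.25 = $285,156.25.
Victim suffered great bodily injury (+35%): $285,156.25 × 1.35 = $384,960.94.
Rounded to the nearest dollar: $384,961.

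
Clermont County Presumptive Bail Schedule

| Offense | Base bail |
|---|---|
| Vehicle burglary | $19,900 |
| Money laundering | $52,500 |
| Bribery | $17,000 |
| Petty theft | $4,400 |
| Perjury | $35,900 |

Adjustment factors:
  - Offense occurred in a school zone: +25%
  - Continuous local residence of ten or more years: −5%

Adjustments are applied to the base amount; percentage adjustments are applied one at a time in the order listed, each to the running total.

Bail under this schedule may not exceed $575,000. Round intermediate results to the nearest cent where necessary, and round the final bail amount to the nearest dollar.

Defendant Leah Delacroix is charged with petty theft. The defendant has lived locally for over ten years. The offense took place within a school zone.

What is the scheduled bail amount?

$5,225

Base amounts from the schedule: petty theft $4,400.
Single charge. Combined base = $4,400.
Offense occurred in a school zone (+25%): $4,400 × 1.25 = $5,500.
Continuous local residence of ten or more years (−5%): $5,500 × 0.95 = $5,225.
$5,225 is within the $575,000 maximum.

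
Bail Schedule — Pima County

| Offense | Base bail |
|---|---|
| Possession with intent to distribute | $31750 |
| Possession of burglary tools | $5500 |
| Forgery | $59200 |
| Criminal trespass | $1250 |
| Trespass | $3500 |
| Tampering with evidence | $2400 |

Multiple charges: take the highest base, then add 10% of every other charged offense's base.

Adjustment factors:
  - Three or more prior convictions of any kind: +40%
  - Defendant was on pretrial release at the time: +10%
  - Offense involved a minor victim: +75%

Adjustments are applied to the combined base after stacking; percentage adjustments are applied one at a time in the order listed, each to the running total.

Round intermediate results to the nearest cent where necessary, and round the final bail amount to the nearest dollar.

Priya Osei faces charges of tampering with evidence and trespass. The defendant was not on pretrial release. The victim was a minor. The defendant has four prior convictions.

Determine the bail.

$9163

Base amounts from the schedule: tampering with evidence $2400; trespass $3500.
Stacking rule: highest base plus 10% of each additional charge. Highest is trespass at $3500. Additional: $2400 × 10% = $240. Combined base = $3500 + $240 = $3740.
Three or more prior convictions of any kind (+40%): $3740 × 1.4 = $5236.
Offense involved a minor victim (+75%): $5236 × 1.75 = $9163.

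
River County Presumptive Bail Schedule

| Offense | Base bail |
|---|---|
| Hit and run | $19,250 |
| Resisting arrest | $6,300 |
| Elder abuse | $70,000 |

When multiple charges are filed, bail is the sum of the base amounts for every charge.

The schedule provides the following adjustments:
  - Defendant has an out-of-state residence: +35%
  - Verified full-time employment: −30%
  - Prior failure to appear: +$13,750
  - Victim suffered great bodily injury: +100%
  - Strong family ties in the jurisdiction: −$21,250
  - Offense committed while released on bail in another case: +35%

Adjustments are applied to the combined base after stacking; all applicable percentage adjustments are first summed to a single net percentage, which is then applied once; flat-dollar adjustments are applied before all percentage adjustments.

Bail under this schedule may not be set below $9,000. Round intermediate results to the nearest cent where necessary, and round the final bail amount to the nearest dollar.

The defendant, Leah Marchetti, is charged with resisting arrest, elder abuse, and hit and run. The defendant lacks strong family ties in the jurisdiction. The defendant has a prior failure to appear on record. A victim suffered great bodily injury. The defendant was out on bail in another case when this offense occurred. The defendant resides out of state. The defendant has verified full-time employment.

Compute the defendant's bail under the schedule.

$262,320

Base amounts from the schedule: resisting arrest $6,300; elder abuse $70,000; hit and run $19,250.
Stacking rule: sum of all bases. $6,300 + $70,000 + $19,250 = $95,550.
Prior failure to appear (+$13,750 flat): $95,550 + $13,750 = $109,300.
Net percentage adjustment: +35% −30% +100% +35% = +140%. $109,300 × 2.4 = $262,320.
$262,320 is at or above the $9,000 minimum.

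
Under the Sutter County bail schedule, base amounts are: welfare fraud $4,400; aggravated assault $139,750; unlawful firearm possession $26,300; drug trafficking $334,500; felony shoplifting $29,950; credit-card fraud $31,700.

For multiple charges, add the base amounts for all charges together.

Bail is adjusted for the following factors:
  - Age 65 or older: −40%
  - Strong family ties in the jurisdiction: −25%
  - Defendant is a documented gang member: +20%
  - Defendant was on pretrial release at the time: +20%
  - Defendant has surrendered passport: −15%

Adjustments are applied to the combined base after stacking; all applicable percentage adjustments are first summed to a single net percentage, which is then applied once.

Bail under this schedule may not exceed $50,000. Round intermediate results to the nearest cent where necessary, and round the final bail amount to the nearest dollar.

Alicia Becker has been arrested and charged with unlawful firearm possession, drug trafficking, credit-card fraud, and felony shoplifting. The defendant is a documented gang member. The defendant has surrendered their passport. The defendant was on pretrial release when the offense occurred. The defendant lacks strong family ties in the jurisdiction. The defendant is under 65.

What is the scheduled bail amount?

$50,000

Base amounts from the schedule: unlawful firearm possession $26,300; drug trafficking $334,500; credit-card fraud $31,700; felony shoplifting $29,950.
Stacking rule: sum of all bases. $26,300 + $334,500 + $31,700 + $29,950 = $422,450.
Net percentage adjustment: +20% +20% −15% = +25%. $422,450 × 1.25 = $528,062.50.
Result $528,062.50 exceeds the maximum of $50,000; bail is capped at $50,000.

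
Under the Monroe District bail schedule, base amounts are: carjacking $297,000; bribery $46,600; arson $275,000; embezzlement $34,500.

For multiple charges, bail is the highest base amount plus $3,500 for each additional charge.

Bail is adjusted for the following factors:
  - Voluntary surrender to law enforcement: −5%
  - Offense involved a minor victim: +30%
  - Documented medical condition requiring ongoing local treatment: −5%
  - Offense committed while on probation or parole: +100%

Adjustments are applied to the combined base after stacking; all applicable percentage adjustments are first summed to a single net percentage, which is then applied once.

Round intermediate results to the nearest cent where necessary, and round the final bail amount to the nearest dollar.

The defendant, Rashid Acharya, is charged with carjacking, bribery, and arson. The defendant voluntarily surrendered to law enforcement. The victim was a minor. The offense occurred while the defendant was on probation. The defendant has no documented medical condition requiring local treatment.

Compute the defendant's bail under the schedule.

Base amounts from the schedule: carjacking $297,000; bribery $46,600; arson $275,000.
Stacking rule: highest base plus $3,500 per additional charge. Highest is carjacking at $297,000; 2 additional charges → +$7,000. Combined base = $304,000.
Net percentage adjustment: −5% +30% +100% = +125%. $304,000 × 2.25 = $684,000.

$684,000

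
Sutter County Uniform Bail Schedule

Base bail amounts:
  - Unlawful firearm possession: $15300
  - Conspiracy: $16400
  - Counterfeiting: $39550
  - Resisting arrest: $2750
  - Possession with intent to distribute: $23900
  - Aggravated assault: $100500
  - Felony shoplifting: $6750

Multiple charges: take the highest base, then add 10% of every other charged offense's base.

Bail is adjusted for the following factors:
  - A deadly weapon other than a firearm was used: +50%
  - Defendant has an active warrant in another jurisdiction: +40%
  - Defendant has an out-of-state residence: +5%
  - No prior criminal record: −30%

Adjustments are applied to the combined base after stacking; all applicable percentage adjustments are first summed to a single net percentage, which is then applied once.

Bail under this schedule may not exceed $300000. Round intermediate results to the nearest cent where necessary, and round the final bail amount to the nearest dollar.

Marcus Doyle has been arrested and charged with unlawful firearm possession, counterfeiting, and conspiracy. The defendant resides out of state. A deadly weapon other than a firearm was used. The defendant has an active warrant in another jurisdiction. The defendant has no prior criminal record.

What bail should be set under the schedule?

$70488

Base amounts from the schedule: unlawful firearm possession $15300; counterfeiting $39550; conspiracy $16400.
Stacking rule: highest base plus 10% of each additional charge. Highest is counterfeiting at $39550. Additional: $15300 × 10% = $1530; $16400 × 10% = $1640. Combined base = $39550 + $3170 = $42720.
Net percentage adjustment: +50% +40% +5% −30% = +65%. $42720 × 1.65 = $70488.
$70488 is within the $300000 maximum.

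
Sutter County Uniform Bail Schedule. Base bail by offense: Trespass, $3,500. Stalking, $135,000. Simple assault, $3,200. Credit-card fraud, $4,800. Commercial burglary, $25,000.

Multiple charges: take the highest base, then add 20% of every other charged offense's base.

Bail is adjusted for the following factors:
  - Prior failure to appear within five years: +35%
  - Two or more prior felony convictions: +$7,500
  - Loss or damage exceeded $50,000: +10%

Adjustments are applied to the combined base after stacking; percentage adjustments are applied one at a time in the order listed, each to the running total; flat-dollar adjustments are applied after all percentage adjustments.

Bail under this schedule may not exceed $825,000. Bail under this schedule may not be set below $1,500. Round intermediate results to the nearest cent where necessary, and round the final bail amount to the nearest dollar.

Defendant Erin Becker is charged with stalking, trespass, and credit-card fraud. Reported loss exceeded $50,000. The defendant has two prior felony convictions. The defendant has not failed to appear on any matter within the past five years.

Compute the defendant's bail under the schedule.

Base amounts from the schedule: stalking $135,000; trespass $3,500; credit-card fraud $4,800.
Stacking rule: highest base plus 20% of each additional charge. Highest is stalking at $135,000. Additional: $3,500 × 20% = $700; $4,800 × 20% = $960. Combined base = $135,000 + $1,660 = $136,660.
Loss or damage exceeded $50,000 (+10%): $136,660 × 1.1 = $150,326.
Two or more prior felony convictions (+$7,500 flat): $150,326 + $7,500 = $157,826.
$157,826 is within the $825,000 maximum.
$157,826 is at or above the $1,500 minimum.

$157,826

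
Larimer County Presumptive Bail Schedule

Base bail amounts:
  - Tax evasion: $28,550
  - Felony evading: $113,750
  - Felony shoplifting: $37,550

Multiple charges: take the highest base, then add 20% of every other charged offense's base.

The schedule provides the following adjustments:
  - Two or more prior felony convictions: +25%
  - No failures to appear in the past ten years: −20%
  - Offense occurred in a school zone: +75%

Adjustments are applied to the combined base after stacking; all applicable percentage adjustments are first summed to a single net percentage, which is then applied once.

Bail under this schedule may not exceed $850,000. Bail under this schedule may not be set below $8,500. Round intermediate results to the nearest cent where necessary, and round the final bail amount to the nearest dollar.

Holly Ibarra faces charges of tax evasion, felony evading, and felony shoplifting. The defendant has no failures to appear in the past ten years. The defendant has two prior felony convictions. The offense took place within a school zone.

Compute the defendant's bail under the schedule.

$228,546

Base amounts from the schedule: tax evasion $28,550; felony evading $113,750; felony shoplifting $37,550.
Stacking rule: highest base plus 20% of each additional charge. Highest is felony evading at $113,750. Additional: $28,550 × 20% = $5,710; $37,550 × 20% = $7,510. Combined base = $113,750 + $13,220 = $126,970.
Net percentage adjustment: +25% −20% +75% = +80%. $126,970 × 1.8 = $228,546.
$228,546 is within the $850,000 maximum.
$228,546 is at or above the $8,500 minimum.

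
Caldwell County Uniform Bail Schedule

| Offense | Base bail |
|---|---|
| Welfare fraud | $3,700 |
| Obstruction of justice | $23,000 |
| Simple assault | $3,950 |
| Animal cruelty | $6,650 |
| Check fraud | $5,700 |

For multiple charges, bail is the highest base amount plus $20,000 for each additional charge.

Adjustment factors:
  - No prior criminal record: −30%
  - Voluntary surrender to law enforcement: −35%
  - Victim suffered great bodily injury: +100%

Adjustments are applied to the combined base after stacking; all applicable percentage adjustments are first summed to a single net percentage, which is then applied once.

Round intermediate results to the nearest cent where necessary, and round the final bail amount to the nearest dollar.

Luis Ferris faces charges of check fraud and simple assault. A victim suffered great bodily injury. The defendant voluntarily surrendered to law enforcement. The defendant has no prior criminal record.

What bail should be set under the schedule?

$34,695

Base amounts from the schedule: check fraud $5,700; simple assault $3,950.
Stacking rule: highest base plus $20,000 per additional charge. Highest is check fraud at $5,700; 1 additional charge → +$20,000. Combined base = $25,700.
Net percentage adjustment: −30% −35% +100% = +35%. $25,700 × 1.35 = $34,695.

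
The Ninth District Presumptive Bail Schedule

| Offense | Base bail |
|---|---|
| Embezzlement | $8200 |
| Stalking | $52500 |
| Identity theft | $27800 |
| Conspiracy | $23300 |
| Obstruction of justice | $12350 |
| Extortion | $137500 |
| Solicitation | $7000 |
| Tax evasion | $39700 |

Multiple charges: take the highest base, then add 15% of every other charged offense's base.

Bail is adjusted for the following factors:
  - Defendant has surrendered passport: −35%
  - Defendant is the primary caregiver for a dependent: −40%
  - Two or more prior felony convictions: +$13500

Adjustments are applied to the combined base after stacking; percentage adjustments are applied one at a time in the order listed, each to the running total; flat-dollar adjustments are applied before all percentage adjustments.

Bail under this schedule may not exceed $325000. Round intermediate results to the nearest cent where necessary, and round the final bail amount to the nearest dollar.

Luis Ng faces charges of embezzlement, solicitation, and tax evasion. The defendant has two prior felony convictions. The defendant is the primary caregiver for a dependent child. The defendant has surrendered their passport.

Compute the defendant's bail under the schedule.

Base amounts from the schedule: embezzlement $8200; solicitation $7000; tax evasion $39700.
Stacking rule: highest base plus 15% of each additional charge. Highest is tax evasion at $39700. Additional: $8200 × 15% = $1230; $7000 × 15% = $1050. Combined base = $39700 + $2280 = $41980.
Two or more prior felony convictions (+$13500 flat): $41980 + $13500 = $55480.
Defendant has surrendered passport (−35%): $55480 × 0.65 = $36062.
Defendant is the primary caregiver for a dependent (−40%): $36062 × 0.6 = $21637.20.
$21637.20 is within the $325000 maximum.
Rounded to the nearest dollar: $21637.

$21637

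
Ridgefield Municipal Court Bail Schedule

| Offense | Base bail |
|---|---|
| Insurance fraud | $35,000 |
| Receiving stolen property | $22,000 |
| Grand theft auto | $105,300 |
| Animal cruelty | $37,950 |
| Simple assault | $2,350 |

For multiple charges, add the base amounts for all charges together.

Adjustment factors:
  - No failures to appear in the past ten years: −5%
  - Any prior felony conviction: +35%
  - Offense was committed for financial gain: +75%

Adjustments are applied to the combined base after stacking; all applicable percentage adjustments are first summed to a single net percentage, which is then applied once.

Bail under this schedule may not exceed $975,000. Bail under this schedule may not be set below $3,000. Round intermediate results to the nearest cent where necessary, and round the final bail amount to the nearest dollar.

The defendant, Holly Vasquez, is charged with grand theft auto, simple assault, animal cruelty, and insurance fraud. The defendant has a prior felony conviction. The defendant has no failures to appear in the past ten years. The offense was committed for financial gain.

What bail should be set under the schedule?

Base amounts from the schedule: grand theft auto $105,300; simple assault $2,350; animal cruelty $37,950; insurance fraud $35,000.
Stacking rule: sum of all bases. $105,300 + $2,350 + $37,950 + $35,000 = $180,600.
Net percentage adjustment: −5% +35% +75% = +105%. $180,600 × 2.05 = $370,230.
$370,230 is within the $975,000 maximum.
$370,230 is at or above the $3,000 minimum.

$370,230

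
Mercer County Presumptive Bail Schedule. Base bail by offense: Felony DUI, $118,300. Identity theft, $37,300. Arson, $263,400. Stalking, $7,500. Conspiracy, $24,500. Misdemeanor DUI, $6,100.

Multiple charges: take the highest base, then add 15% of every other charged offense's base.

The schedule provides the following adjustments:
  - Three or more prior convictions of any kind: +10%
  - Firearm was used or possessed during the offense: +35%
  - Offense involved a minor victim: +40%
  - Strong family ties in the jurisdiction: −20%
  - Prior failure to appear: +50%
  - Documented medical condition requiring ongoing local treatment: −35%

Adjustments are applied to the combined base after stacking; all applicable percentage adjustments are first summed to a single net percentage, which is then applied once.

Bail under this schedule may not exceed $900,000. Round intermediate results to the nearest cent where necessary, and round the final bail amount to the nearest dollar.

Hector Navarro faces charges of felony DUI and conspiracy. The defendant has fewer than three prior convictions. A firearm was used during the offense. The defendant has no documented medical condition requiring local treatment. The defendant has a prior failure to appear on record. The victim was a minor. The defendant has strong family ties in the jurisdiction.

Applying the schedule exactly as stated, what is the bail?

$250,049

Base amounts from the schedule: felony DUI $118,300; conspiracy $24,500.
Stacking rule: highest base plus 15% of each additional charge. Highest is felony DUI at $118,300. Additional: $24,500 × 15% = $3,675. Combined base = $118,300 + $3,675 = $121,975.
Net percentage adjustment: +35% +40% −20% +50% = +105%. $121,975 × 2.05 = $250,048.75.
$250,048.75 is within the $900,000 maximum.
Rounded to the nearest dollar: $250,049.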